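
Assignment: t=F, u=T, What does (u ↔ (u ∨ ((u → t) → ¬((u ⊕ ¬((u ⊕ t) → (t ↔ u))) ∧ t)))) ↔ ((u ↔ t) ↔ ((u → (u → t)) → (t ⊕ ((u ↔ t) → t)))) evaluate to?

F

u → t = T → F = F
u ⊕ t = T ⊕ F = T
t ↔ u = F ↔ T = F
(u ⊕ t) → (t ↔ u) = T → F = F
¬((u ⊕ t) → (t ↔ u)) = ¬F = T
u ⊕ ¬((u ⊕ t) → (t ↔ u)) = T ⊕ T = F
(u ⊕ ¬((u ⊕ t) → (t ↔ u))) ∧ t = F ∧ F = F
¬((u ⊕ ¬((u ⊕ t) → (t ↔ u))) ∧ t) = ¬F = T
(u → t) → ¬((u ⊕ ¬((u ⊕ t) → (t ↔ u))) ∧ t) = F → T = T
u ∨ ((u → t) → ¬((u ⊕ ¬((u ⊕ t) → (t ↔ u))) ∧ t)) = T ∨ T = T
u ↔ (u ∨ ((u → t) → ¬((u ⊕ ¬((u ⊕ t) → (t ↔ u))) ∧ t))) = T ↔ T = T
u ↔ t = T ↔ F = F
u → t = T → F = F
u → (u → t) = T → F = F
u ↔ t = T ↔ F = F
(u ↔ t) → t = F → F = T
t ⊕ ((u ↔ t) → t) = F ⊕ T = T
(u → (u → t)) → (t ⊕ ((u ↔ t) → t)) = F → T = T
(u ↔ t) ↔ ((u → (u → t)) → (t ⊕ ((u ↔ t) → t))) = F ↔ T = F
(u ↔ (u ∨ ((u → t) → ¬((u ⊕ ¬((u ⊕ t) → (t ↔ u))) ∧ t)))) ↔ ((u ↔ t) ↔ ((u → (u → t)) → (t ⊕ ((u ↔ t) → t)))) = T ↔ F = F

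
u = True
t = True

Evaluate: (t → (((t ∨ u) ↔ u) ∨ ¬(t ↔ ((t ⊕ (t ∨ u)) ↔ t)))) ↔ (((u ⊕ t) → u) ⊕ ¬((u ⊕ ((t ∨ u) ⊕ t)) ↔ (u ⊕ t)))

Substituting u=True, t=True:
t ∨ u = True ∨ True = True
(t ∨ u) ↔ u = True ↔ True = True
t ∨ u = True ∨ True = True
t ⊕ (t ∨ u) = True ⊕ True = False
(t ⊕ (t ∨ u)) ↔ t = False ↔ True = False
t ↔ ((t ⊕ (t ∨ u)) ↔ t) = True ↔ False = False
¬(t ↔ ((t ⊕ (t ∨ u)) ↔ t)) = ¬False = True
((t ∨ u) ↔ u) ∨ ¬(t ↔ ((t ⊕ (t ∨ u)) ↔ t)) = True ∨ True = True
t → (((t ∨ u) ↔ u) ∨ ¬(t ↔ ((t ⊕ (t ∨ u)) ↔ t))) = True → True = True
u ⊕ t = True ⊕ True = False
(u ⊕ t) → u = False → True = True
t ∨ u = True ∨ True = True
(t ∨ u) ⊕ t = True ⊕ True = False
u ⊕ ((t ∨ u) ⊕ t) = True ⊕ False = True
u ⊕ t = True ⊕ True = False
(u ⊕ ((t ∨ u) ⊕ t)) ↔ (u ⊕ t) = True ↔ False = False
¬((u ⊕ ((t ∨ u) ⊕ t)) ↔ (u ⊕ t)) = ¬False = True
((u ⊕ t) → u) ⊕ ¬((u ⊕ ((t ∨ u) ⊕ t)) ↔ (u ⊕ t)) = True ⊕ True = False
(t → (((t ∨ u) ↔ u) ∨ ¬(t ↔ ((t ⊕ (t ∨ u)) ↔ t)))) ↔ (((u ⊕ t) → u) ⊕ ¬((u ⊕ ((t ∨ u) ⊕ t)) ↔ (u ⊕ t))) = True ↔ False = False

False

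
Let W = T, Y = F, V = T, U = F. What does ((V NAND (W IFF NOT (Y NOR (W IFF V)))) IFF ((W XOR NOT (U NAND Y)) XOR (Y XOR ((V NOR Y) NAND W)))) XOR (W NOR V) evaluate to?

W IFF V = T IFF T = T
Y NOR (W IFF V) = F NOR T = F
NOT (Y NOR (W IFF V)) = NOT F = T
W IFF NOT (Y NOR (W IFF V)) = T IFF T = T
V NAND (W IFF NOT (Y NOR (W IFF V))) = T NAND T = F
U NAND Y = F NAND F = T
NOT (U NAND Y) = NOT T = F
W XOR NOT (U NAND Y) = T XOR F = T
V NOR Y = T NOR F = F
(V NOR Y) NAND W = F NAND T = T
Y XOR ((V NOR Y) NAND W) = F XOR T = T
(W XOR NOT (U NAND Y)) XOR (Y XOR ((V NOR Y) NAND W)) = T XOR T = F
(V NAND (W IFF NOT (Y NOR (W IFF V)))) IFF ((W XOR NOT (U NAND Y)) XOR (Y XOR ((V NOR Y) NAND W))) = F IFF F = T
W NOR V = T NOR T = F
((V NAND (W IFF NOT (Y NOR (W IFF V)))) IFF ((W XOR NOT (U NAND Y)) XOR (Y XOR ((V NOR Y) NAND W)))) XOR (W NOR V) = T XOR F = T

T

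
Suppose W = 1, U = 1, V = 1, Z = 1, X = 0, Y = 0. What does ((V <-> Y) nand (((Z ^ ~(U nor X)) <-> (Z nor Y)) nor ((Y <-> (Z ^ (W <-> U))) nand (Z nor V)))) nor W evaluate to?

V <-> Y = 1 <-> 0 = 0
U nor X = 1 nor 0 = 0
~(U nor X) = ~0 = 1
Z ^ ~(U nor X) = 1 ^ 1 = 0
Z nor Y = 1 nor 0 = 0
(Z ^ ~(U nor X)) <-> (Z nor Y) = 0 <-> 0 = 1
W <-> U = 1 <-> 1 = 1
Z ^ (W <-> U) = 1 ^ 1 = 0
Y <-> (Z ^ (W <-> U)) = 0 <-> 0 = 1
Z nor V = 1 nor 1 = 0
(Y <-> (Z ^ (W <-> U))) nand (Z nor V) = 1 nand 0 = 1
((Z ^ ~(U nor X)) <-> (Z nor Y)) nor ((Y <-> (Z ^ (W <-> U))) nand (Z nor V)) = 1 nor 1 = 0
(V <-> Y) nand (((Z ^ ~(U nor X)) <-> (Z nor Y)) nor ((Y <-> (Z ^ (W <-> U))) nand (Z nor V))) = 0 nand 0 = 1
((V <-> Y) nand (((Z ^ ~(U nor X)) <-> (Z nor Y)) nor ((Y <-> (Z ^ (W <-> U))) nand (Z nor V)))) nor W = 1 nor 1 = 0

0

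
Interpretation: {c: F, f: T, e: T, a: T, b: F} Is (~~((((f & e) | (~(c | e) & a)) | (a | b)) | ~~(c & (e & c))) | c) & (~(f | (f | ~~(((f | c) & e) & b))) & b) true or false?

Substituting c=F, f=T, e=T, a=T, b=F:
f & e = T & T = T
c | e = F | T = T
~(c | e) = ~T = F
~(c | e) & a = F & T = F
(f & e) | (~(c | e) & a) = T | F = T
a | b = T | F = T
((f & e) | (~(c | e) & a)) | (a | b) = T | T = T
e & c = T & F = F
c & (e & c) = F & F = F
~(c & (e & c)) = ~F = T
~~(c & (e & c)) = ~T = F
(((f & e) | (~(c | e) & a)) | (a | b)) | ~~(c & (e & c)) = T | F = T
~((((f & e) | (~(c | e) & a)) | (a | b)) | ~~(c & (e & c))) = ~T = F
~~((((f & e) | (~(c | e) & a)) | (a | b)) | ~~(c & (e & c))) = ~F = T
~~((((f & e) | (~(c | e) & a)) | (a | b)) | ~~(c & (e & c))) | c = T | F = T
f | c = T | F = T
(f | c) & e = T & T = T
((f | c) & e) & b = T & F = F
~(((f | c) & e) & b) = ~F = T
~~(((f | c) & e) & b) = ~T = F
f | ~~(((f | c) & e) & b) = T | F = T
f | (f | ~~(((f | c) & e) & b)) = T | T = T
~(f | (f | ~~(((f | c) & e) & b))) = ~T = F
~(f | (f | ~~(((f | c) & e) & b))) & b = F & F = F
(~~((((f & e) | (~(c | e) & a)) | (a | b)) | ~~(c & (e & c))) | c) & (~(f | (f | ~~(((f | c) & e) & b))) & b) = T & F = F

F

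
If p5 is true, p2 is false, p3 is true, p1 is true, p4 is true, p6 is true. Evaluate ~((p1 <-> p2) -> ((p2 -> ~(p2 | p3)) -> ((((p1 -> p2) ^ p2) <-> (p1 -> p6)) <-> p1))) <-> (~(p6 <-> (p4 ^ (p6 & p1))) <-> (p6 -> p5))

p1 <-> p2 = 1 <-> 0 = 0
p2 | p3 = 0 | 1 = 1
~(p2 | p3) = ~1 = 0
p2 -> ~(p2 | p3) = 0 -> 0 = 1
p1 -> p2 = 1 -> 0 = 0
(p1 -> p2) ^ p2 = 0 ^ 0 = 0
p1 -> p6 = 1 -> 1 = 1
((p1 -> p2) ^ p2) <-> (p1 -> p6) = 0 <-> 1 = 0
(((p1 -> p2) ^ p2) <-> (p1 -> p6)) <-> p1 = 0 <-> 1 = 0
(p2 -> ~(p2 | p3)) -> ((((p1 -> p2) ^ p2) <-> (p1 -> p6)) <-> p1) = 1 -> 0 = 0
(p1 <-> p2) -> ((p2 -> ~(p2 | p3)) -> ((((p1 -> p2) ^ p2) <-> (p1 -> p6)) <-> p1)) = 0 -> 0 = 1
~((p1 <-> p2) -> ((p2 -> ~(p2 | p3)) -> ((((p1 -> p2) ^ p2) <-> (p1 -> p6)) <-> p1))) = ~1 = 0
p6 & p1 = 1 & 1 = 1
p4 ^ (p6 & p1) = 1 ^ 1 = 0
p6 <-> (p4 ^ (p6 & p1)) = 1 <-> 0 = 0
~(p6 <-> (p4 ^ (p6 & p1))) = ~0 = 1
p6 -> p5 = 1 -> 1 = 1
~(p6 <-> (p4 ^ (p6 & p1))) <-> (p6 -> p5) = 1 <-> 1 = 1
~((p1 <-> p2) -> ((p2 -> ~(p2 | p3)) -> ((((p1 -> p2) ^ p2) <-> (p1 -> p6)) <-> p1))) <-> (~(p6 <-> (p4 ^ (p6 & p1))) <-> (p6 -> p5)) = 0 <-> 1 = 0

0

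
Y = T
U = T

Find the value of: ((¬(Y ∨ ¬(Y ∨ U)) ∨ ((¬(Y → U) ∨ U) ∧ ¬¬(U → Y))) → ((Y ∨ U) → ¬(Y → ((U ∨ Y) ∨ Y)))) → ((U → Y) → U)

Y ∨ U = T ∨ T = T
¬(Y ∨ U) = ¬T = F
Y ∨ ¬(Y ∨ U) = T ∨ F = T
¬(Y ∨ ¬(Y ∨ U)) = ¬T = F
Y → U = T → T = T
¬(Y → U) = ¬T = F
¬(Y → U) ∨ U = F ∨ T = T
U → Y = T → T = T
¬(U → Y) = ¬T = F
¬¬(U → Y) = ¬F = T
(¬(Y → U) ∨ U) ∧ ¬¬(U → Y) = T ∧ T = T
¬(Y ∨ ¬(Y ∨ U)) ∨ ((¬(Y → U) ∨ U) ∧ ¬¬(U → Y)) = F ∨ T = T
Y ∨ U = T ∨ T = T
U ∨ Y = T ∨ T = T
(U ∨ Y) ∨ Y = T ∨ T = T
Y → ((U ∨ Y) ∨ Y) = T → T = T
¬(Y → ((U ∨ Y) ∨ Y)) = ¬T = F
(Y ∨ U) → ¬(Y → ((U ∨ Y) ∨ Y)) = T → F = F
(¬(Y ∨ ¬(Y ∨ U)) ∨ ((¬(Y → U) ∨ U) ∧ ¬¬(U → Y))) → ((Y ∨ U) → ¬(Y → ((U ∨ Y) ∨ Y))) = T → F = F
U → Y = T → T = T
(U → Y) → U = T → T = T
((¬(Y ∨ ¬(Y ∨ U)) ∨ ((¬(Y → U) ∨ U) ∧ ¬¬(U → Y))) → ((Y ∨ U) → ¬(Y → ((U ∨ Y) ∨ Y)))) → ((U → Y) → U) = F → T = T

T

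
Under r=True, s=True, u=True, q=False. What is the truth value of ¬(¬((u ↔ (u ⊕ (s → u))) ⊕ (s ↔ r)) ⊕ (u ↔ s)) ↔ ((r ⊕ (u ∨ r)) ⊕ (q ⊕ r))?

False

s → u = True → True = True
u ⊕ (s → u) = True ⊕ True = False
u ↔ (u ⊕ (s → u)) = True ↔ False = False
s ↔ r = True ↔ True = True
(u ↔ (u ⊕ (s → u))) ⊕ (s ↔ r) = False ⊕ True = True
¬((u ↔ (u ⊕ (s → u))) ⊕ (s ↔ r)) = ¬True = False
u ↔ s = True ↔ True = True
¬((u ↔ (u ⊕ (s → u))) ⊕ (s ↔ r)) ⊕ (u ↔ s) = False ⊕ True = True
¬(¬((u ↔ (u ⊕ (s → u))) ⊕ (s ↔ r)) ⊕ (u ↔ s)) = ¬True = False
u ∨ r = True ∨ True = True
r ⊕ (u ∨ r) = True ⊕ True = False
q ⊕ r = False ⊕ True = True
(r ⊕ (u ∨ r)) ⊕ (q ⊕ r) = False ⊕ True = True
¬(¬((u ↔ (u ⊕ (s → u))) ⊕ (s ↔ r)) ⊕ (u ↔ s)) ↔ ((r ⊕ (u ∨ r)) ⊕ (q ⊕ r)) = False ↔ True = False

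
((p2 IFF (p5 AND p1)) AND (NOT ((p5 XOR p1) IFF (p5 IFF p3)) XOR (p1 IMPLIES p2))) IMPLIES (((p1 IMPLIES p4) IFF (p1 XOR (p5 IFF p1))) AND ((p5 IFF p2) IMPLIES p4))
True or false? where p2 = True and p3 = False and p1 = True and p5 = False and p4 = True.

True

Substituting p2=True, p3=False, p1=True, p5=False, p4=True:
p5 AND p1 = False AND True = False
p2 IFF (p5 AND p1) = True IFF False = False
p5 XOR p1 = False XOR True = True
p5 IFF p3 = False IFF False = True
(p5 XOR p1) IFF (p5 IFF p3) = True IFF True = True
NOT ((p5 XOR p1) IFF (p5 IFF p3)) = NOT True = False
p1 IMPLIES p2 = True IMPLIES True = True
NOT ((p5 XOR p1) IFF (p5 IFF p3)) XOR (p1 IMPLIES p2) = False XOR True = True
(p2 IFF (p5 AND p1)) AND (NOT ((p5 XOR p1) IFF (p5 IFF p3)) XOR (p1 IMPLIES p2)) = False AND True = False
p1 IMPLIES p4 = True IMPLIES True = True
p5 IFF p1 = False IFF True = False
p1 XOR (p5 IFF p1) = True XOR False = True
(p1 IMPLIES p4) IFF (p1 XOR (p5 IFF p1)) = True IFF True = True
p5 IFF p2 = False IFF True = False
(p5 IFF p2) IMPLIES p4 = False IMPLIES True = True
((p1 IMPLIES p4) IFF (p1 XOR (p5 IFF p1))) AND ((p5 IFF p2) IMPLIES p4) = True AND True = True
((p2 IFF (p5 AND p1)) AND (NOT ((p5 XOR p1) IFF (p5 IFF p3)) XOR (p1 IMPLIES p2))) IMPLIES (((p1 IMPLIES p4) IFF (p1 XOR (p5 IFF p1))) AND ((p5 IFF p2) IMPLIES p4)) = False IMPLIES True = True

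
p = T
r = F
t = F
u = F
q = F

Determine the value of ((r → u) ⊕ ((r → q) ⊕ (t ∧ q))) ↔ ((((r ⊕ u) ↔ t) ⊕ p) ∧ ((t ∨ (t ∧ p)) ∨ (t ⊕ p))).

Substituting p=T, r=F, t=F, u=F, q=F:
r → u = F → F = T
r → q = F → F = T
t ∧ q = F ∧ F = F
(r → q) ⊕ (t ∧ q) = T ⊕ F = T
(r → u) ⊕ ((r → q) ⊕ (t ∧ q)) = T ⊕ T = F
r ⊕ u = F ⊕ F = F
(r ⊕ u) ↔ t = F ↔ F = T
((r ⊕ u) ↔ t) ⊕ p = T ⊕ T = F
t ∧ p = F ∧ T = F
t ∨ (t ∧ p) = F ∨ F = F
t ⊕ p = F ⊕ T = T
(t ∨ (t ∧ p)) ∨ (t ⊕ p) = F ∨ T = T
(((r ⊕ u) ↔ t) ⊕ p) ∧ ((t ∨ (t ∧ p)) ∨ (t ⊕ p)) = F ∧ T = F
((r → u) ⊕ ((r → q) ⊕ (t ∧ q))) ↔ ((((r ⊕ u) ↔ t) ⊕ p) ∧ ((t ∨ (t ∧ p)) ∨ (t ⊕ p))) = F ↔ F = T

T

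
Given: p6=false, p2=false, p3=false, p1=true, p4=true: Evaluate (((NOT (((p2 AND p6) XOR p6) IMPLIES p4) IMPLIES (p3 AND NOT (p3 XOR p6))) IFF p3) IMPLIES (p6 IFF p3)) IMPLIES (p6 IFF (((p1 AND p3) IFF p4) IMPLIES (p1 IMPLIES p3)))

false

p2 AND p6 = false AND false = false
(p2 AND p6) XOR p6 = false XOR false = false
((p2 AND p6) XOR p6) IMPLIES p4 = false IMPLIES true = true
NOT (((p2 AND p6) XOR p6) IMPLIES p4) = NOT true = false
p3 XOR p6 = false XOR false = false
NOT (p3 XOR p6) = NOT false = true
p3 AND NOT (p3 XOR p6) = false AND true = false
NOT (((p2 AND p6) XOR p6) IMPLIES p4) IMPLIES (p3 AND NOT (p3 XOR p6)) = false IMPLIES false = true
(NOT (((p2 AND p6) XOR p6) IMPLIES p4) IMPLIES (p3 AND NOT (p3 XOR p6))) IFF p3 = true IFF false = false
p6 IFF p3 = false IFF false = true
((NOT (((p2 AND p6) XOR p6) IMPLIES p4) IMPLIES (p3 AND NOT (p3 XOR p6))) IFF p3) IMPLIES (p6 IFF p3) = false IMPLIES true = true
p1 AND p3 = true AND false = false
(p1 AND p3) IFF p4 = false IFF true = false
p1 IMPLIES p3 = true IMPLIES false = false
((p1 AND p3) IFF p4) IMPLIES (p1 IMPLIES p3) = false IMPLIES false = true
p6 IFF (((p1 AND p3) IFF p4) IMPLIES (p1 IMPLIES p3)) = false IFF true = false
(((NOT (((p2 AND p6) XOR p6) IMPLIES p4) IMPLIES (p3 AND NOT (p3 XOR p6))) IFF p3) IMPLIES (p6 IFF p3)) IMPLIES (p6 IFF (((p1 AND p3) IFF p4) IMPLIES (p1 IMPLIES p3))) = true IMPLIES false = false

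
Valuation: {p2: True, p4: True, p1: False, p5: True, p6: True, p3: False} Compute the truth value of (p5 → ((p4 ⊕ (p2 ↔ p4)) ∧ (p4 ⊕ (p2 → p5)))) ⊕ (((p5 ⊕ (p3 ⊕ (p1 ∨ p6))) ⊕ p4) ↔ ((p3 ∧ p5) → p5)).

True

p2 ↔ p4 = True ↔ True = True
p4 ⊕ (p2 ↔ p4) = True ⊕ True = False
p2 → p5 = True → True = True
p4 ⊕ (p2 → p5) = True ⊕ True = False
(p4 ⊕ (p2 ↔ p4)) ∧ (p4 ⊕ (p2 → p5)) = False ∧ False = False
p5 → ((p4 ⊕ (p2 ↔ p4)) ∧ (p4 ⊕ (p2 → p5))) = True → False = False
p1 ∨ p6 = False ∨ True = True
p3 ⊕ (p1 ∨ p6) = False ⊕ True = True
p5 ⊕ (p3 ⊕ (p1 ∨ p6)) = True ⊕ True = False
(p5 ⊕ (p3 ⊕ (p1 ∨ p6))) ⊕ p4 = False ⊕ True = True
p3 ∧ p5 = False ∧ True = False
(p3 ∧ p5) → p5 = False → True = True
((p5 ⊕ (p3 ⊕ (p1 ∨ p6))) ⊕ p4) ↔ ((p3 ∧ p5) → p5) = True ↔ True = True
(p5 → ((p4 ⊕ (p2 ↔ p4)) ∧ (p4 ⊕ (p2 → p5)))) ⊕ (((p5 ⊕ (p3 ⊕ (p1 ∨ p6))) ⊕ p4) ↔ ((p3 ∧ p5) → p5)) = False ⊕ True = True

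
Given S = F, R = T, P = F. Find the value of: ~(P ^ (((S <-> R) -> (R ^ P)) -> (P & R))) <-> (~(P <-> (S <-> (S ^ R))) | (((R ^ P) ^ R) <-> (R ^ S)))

F

Substituting S=F, R=T, P=F:
S <-> R = F <-> T = F
R ^ P = T ^ F = T
(S <-> R) -> (R ^ P) = F -> T = T
P & R = F & T = F
((S <-> R) -> (R ^ P)) -> (P & R) = T -> F = F
P ^ (((S <-> R) -> (R ^ P)) -> (P & R)) = F ^ F = F
~(P ^ (((S <-> R) -> (R ^ P)) -> (P & R))) = ~F = T
S ^ R = F ^ T = T
S <-> (S ^ R) = F <-> T = F
P <-> (S <-> (S ^ R)) = F <-> F = T
~(P <-> (S <-> (S ^ R))) = ~T = F
R ^ P = T ^ F = T
(R ^ P) ^ R = T ^ T = F
R ^ S = T ^ F = T
((R ^ P) ^ R) <-> (R ^ S) = F <-> T = F
~(P <-> (S <-> (S ^ R))) | (((R ^ P) ^ R) <-> (R ^ S)) = F | F = F
~(P ^ (((S <-> R) -> (R ^ P)) -> (P & R))) <-> (~(P <-> (S <-> (S ^ R))) | (((R ^ P) ^ R) <-> (R ^ S))) = T <-> F = F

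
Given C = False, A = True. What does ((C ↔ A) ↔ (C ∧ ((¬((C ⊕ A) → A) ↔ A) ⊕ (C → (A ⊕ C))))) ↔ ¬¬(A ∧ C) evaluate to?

False

C ↔ A = False ↔ True = False
C ⊕ A = False ⊕ True = True
(C ⊕ A) → A = True → True = True
¬((C ⊕ A) → A) = ¬True = False
¬((C ⊕ A) → A) ↔ A = False ↔ True = False
A ⊕ C = True ⊕ False = True
C → (A ⊕ C) = False → True = True
(¬((C ⊕ A) → A) ↔ A) ⊕ (C → (A ⊕ C)) = False ⊕ True = True
C ∧ ((¬((C ⊕ A) → A) ↔ A) ⊕ (C → (A ⊕ C))) = False ∧ True = False
(C ↔ A) ↔ (C ∧ ((¬((C ⊕ A) → A) ↔ A) ⊕ (C → (A ⊕ C)))) = False ↔ False = True
A ∧ C = True ∧ False = False
¬(A ∧ C) = ¬False = True
¬¬(A ∧ C) = ¬True = False
((C ↔ A) ↔ (C ∧ ((¬((C ⊕ A) → A) ↔ A) ⊕ (C → (A ⊕ C))))) ↔ ¬¬(A ∧ C) = True ↔ False = False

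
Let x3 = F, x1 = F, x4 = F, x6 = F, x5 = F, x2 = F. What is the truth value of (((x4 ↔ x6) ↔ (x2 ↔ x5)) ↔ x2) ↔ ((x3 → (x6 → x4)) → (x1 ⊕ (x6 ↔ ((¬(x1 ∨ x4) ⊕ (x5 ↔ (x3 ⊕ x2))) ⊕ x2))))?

x4 ↔ x6 = F ↔ F = T
x2 ↔ x5 = F ↔ F = T
(x4 ↔ x6) ↔ (x2 ↔ x5) = T ↔ T = T
((x4 ↔ x6) ↔ (x2 ↔ x5)) ↔ x2 = T ↔ F = F
x6 → x4 = F → F = T
x3 → (x6 → x4) = F → T = T
x1 ∨ x4 = F ∨ F = F
¬(x1 ∨ x4) = ¬F = T
x3 ⊕ x2 = F ⊕ F = F
x5 ↔ (x3 ⊕ x2) = F ↔ F = T
¬(x1 ∨ x4) ⊕ (x5 ↔ (x3 ⊕ x2)) = T ⊕ T = F
(¬(x1 ∨ x4) ⊕ (x5 ↔ (x3 ⊕ x2))) ⊕ x2 = F ⊕ F = F
x6 ↔ ((¬(x1 ∨ x4) ⊕ (x5 ↔ (x3 ⊕ x2))) ⊕ x2) = F ↔ F = T
x1 ⊕ (x6 ↔ ((¬(x1 ∨ x4) ⊕ (x5 ↔ (x3 ⊕ x2))) ⊕ x2)) = F ⊕ T = T
(x3 → (x6 → x4)) → (x1 ⊕ (x6 ↔ ((¬(x1 ∨ x4) ⊕ (x5 ↔ (x3 ⊕ x2))) ⊕ x2))) = T → T = T
(((x4 ↔ x6) ↔ (x2 ↔ x5)) ↔ x2) ↔ ((x3 → (x6 → x4)) → (x1 ⊕ (x6 ↔ ((¬(x1 ∨ x4) ⊕ (x5 ↔ (x3 ⊕ x2))) ⊕ x2)))) = F ↔ T = F

F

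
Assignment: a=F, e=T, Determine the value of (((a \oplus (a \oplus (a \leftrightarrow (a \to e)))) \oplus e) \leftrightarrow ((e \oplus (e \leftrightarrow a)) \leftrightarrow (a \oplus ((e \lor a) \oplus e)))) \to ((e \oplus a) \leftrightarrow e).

a \to e = F \to T = T
a \leftrightarrow (a \to e) = F \leftrightarrow T = F
a \oplus (a \leftrightarrow (a \to e)) = F \oplus F = F
a \oplus (a \oplus (a \leftrightarrow (a \to e))) = F \oplus F = F
(a \oplus (a \oplus (a \leftrightarrow (a \to e)))) \oplus e = F \oplus T = T
e \leftrightarrow a = T \leftrightarrow F = F
e \oplus (e \leftrightarrow a) = T \oplus F = T
e \lor a = T \lor F = T
(e \lor a) \oplus e = T \oplus T = F
a \oplus ((e \lor a) \oplus e) = F \oplus F = F
(e \oplus (e \leftrightarrow a)) \leftrightarrow (a \oplus ((e \lor a) \oplus e)) = T \leftrightarrow F = F
((a \oplus (a \oplus (a \leftrightarrow (a \to e)))) \oplus e) \leftrightarrow ((e \oplus (e \leftrightarrow a)) \leftrightarrow (a \oplus ((e \lor a) \oplus e))) = T \leftrightarrow F = F
e \oplus a = T \oplus F = T
(e \oplus a) \leftrightarrow e = T \leftrightarrow T = T
(((a \oplus (a \oplus (a \leftrightarrow (a \to e)))) \oplus e) \leftrightarrow ((e \oplus (e \leftrightarrow a)) \leftrightarrow (a \oplus ((e \lor a) \oplus e)))) \to ((e \oplus a) \leftrightarrow e) = F \to T = T

T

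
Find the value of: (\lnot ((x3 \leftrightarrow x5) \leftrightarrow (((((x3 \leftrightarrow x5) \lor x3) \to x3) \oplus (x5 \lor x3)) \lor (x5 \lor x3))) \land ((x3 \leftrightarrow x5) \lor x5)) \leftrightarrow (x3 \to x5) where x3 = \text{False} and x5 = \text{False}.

\text{True}

x3 \leftrightarrow x5 = \text{False} \leftrightarrow \text{False} = \text{True}
x3 \leftrightarrow x5 = \text{False} \leftrightarrow \text{False} = \text{True}
(x3 \leftrightarrow x5) \lor x3 = \text{True} \lor \text{False} = \text{True}
((x3 \leftrightarrow x5) \lor x3) \to x3 = \text{True} \to \text{False} = \text{False}
x5 \lor x3 = \text{False} \lor \text{False} = \text{False}
(((x3 \leftrightarrow x5) \lor x3) \to x3) \oplus (x5 \lor x3) = \text{False} \oplus \text{False} = \text{False}
x5 \lor x3 = \text{False} \lor \text{False} = \text{False}
((((x3 \leftrightarrow x5) \lor x3) \to x3) \oplus (x5 \lor x3)) \lor (x5 \lor x3) = \text{False} \lor \text{False} = \text{False}
(x3 \leftrightarrow x5) \leftrightarrow (((((x3 \leftrightarrow x5) \lor x3) \to x3) \oplus (x5 \lor x3)) \lor (x5 \lor x3)) = \text{True} \leftrightarrow \text{False} = \text{False}
\lnot ((x3 \leftrightarrow x5) \leftrightarrow (((((x3 \leftrightarrow x5) \lor x3) \to x3) \oplus (x5 \lor x3)) \lor (x5 \lor x3))) = \lnot \text{False} = \text{True}
x3 \leftrightarrow x5 = \text{False} \leftrightarrow \text{False} = \text{True}
(x3 \leftrightarrow x5) \lor x5 = \text{True} \lor \text{False} = \text{True}
\lnot ((x3 \leftrightarrow x5) \leftrightarrow (((((x3 \leftrightarrow x5) \lor x3) \to x3) \oplus (x5 \lor x3)) \lor (x5 \lor x3))) \land ((x3 \leftrightarrow x5) \lor x5) = \text{True} \land \text{True} = \text{True}
x3 \to x5 = \text{False} \to \text{False} = \text{True}
(\lnot ((x3 \leftrightarrow x5) \leftrightarrow (((((x3 \leftrightarrow x5) \lor x3) \to x3) \oplus (x5 \lor x3)) \lor (x5 \lor x3))) \land ((x3 \leftrightarrow x5) \lor x5)) \leftrightarrow (x3 \to x5) = \text{True} \leftrightarrow \text{True} = \text{True}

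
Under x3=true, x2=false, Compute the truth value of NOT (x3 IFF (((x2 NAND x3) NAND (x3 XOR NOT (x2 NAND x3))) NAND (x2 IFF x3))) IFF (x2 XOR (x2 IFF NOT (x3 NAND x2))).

x2 NAND x3 = false NAND true = true
x2 NAND x3 = false NAND true = true
NOT (x2 NAND x3) = NOT true = false
x3 XOR NOT (x2 NAND x3) = true XOR false = true
(x2 NAND x3) NAND (x3 XOR NOT (x2 NAND x3)) = true NAND true = false
x2 IFF x3 = false IFF true = false
((x2 NAND x3) NAND (x3 XOR NOT (x2 NAND x3))) NAND (x2 IFF x3) = false NAND false = true
x3 IFF (((x2 NAND x3) NAND (x3 XOR NOT (x2 NAND x3))) NAND (x2 IFF x3)) = true IFF true = true
NOT (x3 IFF (((x2 NAND x3) NAND (x3 XOR NOT (x2 NAND x3))) NAND (x2 IFF x3))) = NOT true = false
x3 NAND x2 = true NAND false = true
NOT (x3 NAND x2) = NOT true = false
x2 IFF NOT (x3 NAND x2) = false IFF false = true
x2 XOR (x2 IFF NOT (x3 NAND x2)) = false XOR true = true
NOT (x3 IFF (((x2 NAND x3) NAND (x3 XOR NOT (x2 NAND x3))) NAND (x2 IFF x3))) IFF (x2 XOR (x2 IFF NOT (x3 NAND x2))) = false IFF true = false

false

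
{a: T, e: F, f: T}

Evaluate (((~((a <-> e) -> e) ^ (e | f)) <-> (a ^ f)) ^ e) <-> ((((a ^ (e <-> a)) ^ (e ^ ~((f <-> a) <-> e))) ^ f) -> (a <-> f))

F

a <-> e = T <-> F = F
(a <-> e) -> e = F -> F = T
~((a <-> e) -> e) = ~T = F
e | f = F | T = T
~((a <-> e) -> e) ^ (e | f) = F ^ T = T
a ^ f = T ^ T = F
(~((a <-> e) -> e) ^ (e | f)) <-> (a ^ f) = T <-> F = F
((~((a <-> e) -> e) ^ (e | f)) <-> (a ^ f)) ^ e = F ^ F = F
e <-> a = F <-> T = F
a ^ (e <-> a) = T ^ F = T
f <-> a = T <-> T = T
(f <-> a) <-> e = T <-> F = F
~((f <-> a) <-> e) = ~F = T
e ^ ~((f <-> a) <-> e) = F ^ T = T
(a ^ (e <-> a)) ^ (e ^ ~((f <-> a) <-> e)) = T ^ T = F
((a ^ (e <-> a)) ^ (e ^ ~((f <-> a) <-> e))) ^ f = F ^ T = T
a <-> f = T <-> T = T
(((a ^ (e <-> a)) ^ (e ^ ~((f <-> a) <-> e))) ^ f) -> (a <-> f) = T -> T = T
(((~((a <-> e) -> e) ^ (e | f)) <-> (a ^ f)) ^ e) <-> ((((a ^ (e <-> a)) ^ (e ^ ~((f <-> a) <-> e))) ^ f) -> (a <-> f)) = F <-> T = F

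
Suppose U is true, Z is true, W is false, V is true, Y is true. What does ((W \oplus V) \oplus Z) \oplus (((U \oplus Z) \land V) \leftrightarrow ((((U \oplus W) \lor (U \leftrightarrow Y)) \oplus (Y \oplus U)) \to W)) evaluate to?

Substituting U=T, Z=T, W=F, V=T, Y=T:
W \oplus V = F \oplus T = T
(W \oplus V) \oplus Z = T \oplus T = F
U \oplus Z = T \oplus T = F
(U \oplus Z) \land V = F \land T = F
U \oplus W = T \oplus F = T
U \leftrightarrow Y = T \leftrightarrow T = T
(U \oplus W) \lor (U \leftrightarrow Y) = T \lor T = T
Y \oplus U = T \oplus T = F
((U \oplus W) \lor (U \leftrightarrow Y)) \oplus (Y \oplus U) = T \oplus F = T
(((U \oplus W) \lor (U \leftrightarrow Y)) \oplus (Y \oplus U)) \to W = T \to F = F
((U \oplus Z) \land V) \leftrightarrow ((((U \oplus W) \lor (U \leftrightarrow Y)) \oplus (Y \oplus U)) \to W) = F \leftrightarrow F = T
((W \oplus V) \oplus Z) \oplus (((U \oplus Z) \land V) \leftrightarrow ((((U \oplus W) \lor (U \leftrightarrow Y)) \oplus (Y \oplus U)) \to W)) = F \oplus T = T

T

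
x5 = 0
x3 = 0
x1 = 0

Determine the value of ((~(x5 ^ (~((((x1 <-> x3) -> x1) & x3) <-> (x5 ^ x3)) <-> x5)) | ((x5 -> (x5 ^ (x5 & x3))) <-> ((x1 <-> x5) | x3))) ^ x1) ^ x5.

Substituting x5=0, x3=0, x1=0:
x1 <-> x3 = 0 <-> 0 = 1
(x1 <-> x3) -> x1 = 1 -> 0 = 0
((x1 <-> x3) -> x1) & x3 = 0 & 0 = 0
x5 ^ x3 = 0 ^ 0 = 0
(((x1 <-> x3) -> x1) & x3) <-> (x5 ^ x3) = 0 <-> 0 = 1
~((((x1 <-> x3) -> x1) & x3) <-> (x5 ^ x3)) = ~1 = 0
~((((x1 <-> x3) -> x1) & x3) <-> (x5 ^ x3)) <-> x5 = 0 <-> 0 = 1
x5 ^ (~((((x1 <-> x3) -> x1) & x3) <-> (x5 ^ x3)) <-> x5) = 0 ^ 1 = 1
~(x5 ^ (~((((x1 <-> x3) -> x1) & x3) <-> (x5 ^ x3)) <-> x5)) = ~1 = 0
x5 & x3 = 0 & 0 = 0
x5 ^ (x5 & x3) = 0 ^ 0 = 0
x5 -> (x5 ^ (x5 & x3)) = 0 -> 0 = 1
x1 <-> x5 = 0 <-> 0 = 1
(x1 <-> x5) | x3 = 1 | 0 = 1
(x5 -> (x5 ^ (x5 & x3))) <-> ((x1 <-> x5) | x3) = 1 <-> 1 = 1
~(x5 ^ (~((((x1 <-> x3) -> x1) & x3) <-> (x5 ^ x3)) <-> x5)) | ((x5 -> (x5 ^ (x5 & x3))) <-> ((x1 <-> x5) | x3)) = 0 | 1 = 1
(~(x5 ^ (~((((x1 <-> x3) -> x1) & x3) <-> (x5 ^ x3)) <-> x5)) | ((x5 -> (x5 ^ (x5 & x3))) <-> ((x1 <-> x5) | x3))) ^ x1 = 1 ^ 0 = 1
((~(x5 ^ (~((((x1 <-> x3) -> x1) & x3) <-> (x5 ^ x3)) <-> x5)) | ((x5 -> (x5 ^ (x5 & x3))) <-> ((x1 <-> x5) | x3))) ^ x1) ^ x5 = 1 ^ 0 = 1

1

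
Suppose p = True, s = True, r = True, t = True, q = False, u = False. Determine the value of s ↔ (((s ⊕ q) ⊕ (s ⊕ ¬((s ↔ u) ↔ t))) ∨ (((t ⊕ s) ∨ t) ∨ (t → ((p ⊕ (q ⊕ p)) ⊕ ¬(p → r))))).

s ⊕ q = True ⊕ False = True
s ↔ u = True ↔ False = False
(s ↔ u) ↔ t = False ↔ True = False
¬((s ↔ u) ↔ t) = ¬False = True
s ⊕ ¬((s ↔ u) ↔ t) = True ⊕ True = False
(s ⊕ q) ⊕ (s ⊕ ¬((s ↔ u) ↔ t)) = True ⊕ False = True
t ⊕ s = True ⊕ True = False
(t ⊕ s) ∨ t = False ∨ True = True
q ⊕ p = False ⊕ True = True
p ⊕ (q ⊕ p) = True ⊕ True = False
p → r = True → True = True
¬(p → r) = ¬True = False
(p ⊕ (q ⊕ p)) ⊕ ¬(p → r) = False ⊕ False = False
t → ((p ⊕ (q ⊕ p)) ⊕ ¬(p → r)) = True → False = False
((t ⊕ s) ∨ t) ∨ (t → ((p ⊕ (q ⊕ p)) ⊕ ¬(p → r))) = True ∨ False = True
((s ⊕ q) ⊕ (s ⊕ ¬((s ↔ u) ↔ t))) ∨ (((t ⊕ s) ∨ t) ∨ (t → ((p ⊕ (q ⊕ p)) ⊕ ¬(p → r)))) = True ∨ True = True
s ↔ (((s ⊕ q) ⊕ (s ⊕ ¬((s ↔ u) ↔ t))) ∨ (((t ⊕ s) ∨ t) ∨ (t → ((p ⊕ (q ⊕ p)) ⊕ ¬(p → r))))) = True ↔ True = True

True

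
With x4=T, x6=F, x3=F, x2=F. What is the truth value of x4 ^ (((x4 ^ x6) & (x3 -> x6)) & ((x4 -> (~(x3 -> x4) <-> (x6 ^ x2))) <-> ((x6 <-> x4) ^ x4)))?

F

x4 ^ x6 = T ^ F = T
x3 -> x6 = F -> F = T
(x4 ^ x6) & (x3 -> x6) = T & T = T
x3 -> x4 = F -> T = T
~(x3 -> x4) = ~T = F
x6 ^ x2 = F ^ F = F
~(x3 -> x4) <-> (x6 ^ x2) = F <-> F = T
x4 -> (~(x3 -> x4) <-> (x6 ^ x2)) = T -> T = T
x6 <-> x4 = F <-> T = F
(x6 <-> x4) ^ x4 = F ^ T = T
(x4 -> (~(x3 -> x4) <-> (x6 ^ x2))) <-> ((x6 <-> x4) ^ x4) = T <-> T = T
((x4 ^ x6) & (x3 -> x6)) & ((x4 -> (~(x3 -> x4) <-> (x6 ^ x2))) <-> ((x6 <-> x4) ^ x4)) = T & T = T
x4 ^ (((x4 ^ x6) & (x3 -> x6)) & ((x4 -> (~(x3 -> x4) <-> (x6 ^ x2))) <-> ((x6 <-> x4) ^ x4))) = T ^ T = F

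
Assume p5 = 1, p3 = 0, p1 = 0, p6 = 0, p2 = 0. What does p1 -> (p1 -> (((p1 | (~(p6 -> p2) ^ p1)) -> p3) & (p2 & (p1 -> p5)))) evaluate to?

p6 -> p2 = 0 -> 0 = 1
~(p6 -> p2) = ~1 = 0
~(p6 -> p2) ^ p1 = 0 ^ 0 = 0
p1 | (~(p6 -> p2) ^ p1) = 0 | 0 = 0
(p1 | (~(p6 -> p2) ^ p1)) -> p3 = 0 -> 0 = 1
p1 -> p5 = 0 -> 1 = 1
p2 & (p1 -> p5) = 0 & 1 = 0
((p1 | (~(p6 -> p2) ^ p1)) -> p3) & (p2 & (p1 -> p5)) = 1 & 0 = 0
p1 -> (((p1 | (~(p6 -> p2) ^ p1)) -> p3) & (p2 & (p1 -> p5))) = 0 -> 0 = 1
p1 -> (p1 -> (((p1 | (~(p6 -> p2) ^ p1)) -> p3) & (p2 & (p1 -> p5)))) = 0 -> 1 = 1

1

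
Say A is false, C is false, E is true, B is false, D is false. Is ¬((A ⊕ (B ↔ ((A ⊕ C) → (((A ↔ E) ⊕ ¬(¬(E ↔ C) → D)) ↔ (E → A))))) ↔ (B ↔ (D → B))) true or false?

F

A ⊕ C = F ⊕ F = F
A ↔ E = F ↔ T = F
E ↔ C = T ↔ F = F
¬(E ↔ C) = ¬F = T
¬(E ↔ C) → D = T → F = F
¬(¬(E ↔ C) → D) = ¬F = T
(A ↔ E) ⊕ ¬(¬(E ↔ C) → D) = F ⊕ T = T
E → A = T → F = F
((A ↔ E) ⊕ ¬(¬(E ↔ C) → D)) ↔ (E → A) = T ↔ F = F
(A ⊕ C) → (((A ↔ E) ⊕ ¬(¬(E ↔ C) → D)) ↔ (E → A)) = F → F = T
B ↔ ((A ⊕ C) → (((A ↔ E) ⊕ ¬(¬(E ↔ C) → D)) ↔ (E → A))) = F ↔ T = F
A ⊕ (B ↔ ((A ⊕ C) → (((A ↔ E) ⊕ ¬(¬(E ↔ C) → D)) ↔ (E → A)))) = F ⊕ F = F
D → B = F → F = T
B ↔ (D → B) = F ↔ T = F
(A ⊕ (B ↔ ((A ⊕ C) → (((A ↔ E) ⊕ ¬(¬(E ↔ C) → D)) ↔ (E → A))))) ↔ (B ↔ (D → B)) = F ↔ F = T
¬((A ⊕ (B ↔ ((A ⊕ C) → (((A ↔ E) ⊕ ¬(¬(E ↔ C) → D)) ↔ (E → A))))) ↔ (B ↔ (D → B))) = ¬T = F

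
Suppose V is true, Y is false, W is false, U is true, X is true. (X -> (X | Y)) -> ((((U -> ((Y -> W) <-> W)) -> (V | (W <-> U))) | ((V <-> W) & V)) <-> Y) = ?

X | Y = True | False = True
X -> (X | Y) = True -> True = True
Y -> W = False -> False = True
(Y -> W) <-> W = True <-> False = False
U -> ((Y -> W) <-> W) = True -> False = False
W <-> U = False <-> True = False
V | (W <-> U) = True | False = True
(U -> ((Y -> W) <-> W)) -> (V | (W <-> U)) = False -> True = True
V <-> W = True <-> False = False
(V <-> W) & V = False & True = False
((U -> ((Y -> W) <-> W)) -> (V | (W <-> U))) | ((V <-> W) & V) = True | False = True
(((U -> ((Y -> W) <-> W)) -> (V | (W <-> U))) | ((V <-> W) & V)) <-> Y = True <-> False = False
(X -> (X | Y)) -> ((((U -> ((Y -> W) <-> W)) -> (V | (W <-> U))) | ((V <-> W) & V)) <-> Y) = True -> False = False

False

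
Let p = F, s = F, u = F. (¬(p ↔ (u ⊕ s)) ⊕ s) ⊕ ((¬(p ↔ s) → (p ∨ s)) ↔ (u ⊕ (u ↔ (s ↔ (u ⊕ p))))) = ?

u ⊕ s = F ⊕ F = F
p ↔ (u ⊕ s) = F ↔ F = T
¬(p ↔ (u ⊕ s)) = ¬T = F
¬(p ↔ (u ⊕ s)) ⊕ s = F ⊕ F = F
p ↔ s = F ↔ F = T
¬(p ↔ s) = ¬T = F
p ∨ s = F ∨ F = F
¬(p ↔ s) → (p ∨ s) = F → F = T
u ⊕ p = F ⊕ F = F
s ↔ (u ⊕ p) = F ↔ F = T
u ↔ (s ↔ (u ⊕ p)) = F ↔ T = F
u ⊕ (u ↔ (s ↔ (u ⊕ p))) = F ⊕ F = F
(¬(p ↔ s) → (p ∨ s)) ↔ (u ⊕ (u ↔ (s ↔ (u ⊕ p)))) = T ↔ F = F
(¬(p ↔ (u ⊕ s)) ⊕ s) ⊕ ((¬(p ↔ s) → (p ∨ s)) ↔ (u ⊕ (u ↔ (s ↔ (u ⊕ p))))) = F ⊕ F = F

F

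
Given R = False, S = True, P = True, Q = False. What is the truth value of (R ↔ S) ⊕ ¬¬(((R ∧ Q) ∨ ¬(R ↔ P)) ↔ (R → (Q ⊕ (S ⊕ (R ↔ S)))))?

R ↔ S = False ↔ True = False
R ∧ Q = False ∧ False = False
R ↔ P = False ↔ True = False
¬(R ↔ P) = ¬False = True
(R ∧ Q) ∨ ¬(R ↔ P) = False ∨ True = True
R ↔ S = False ↔ True = False
S ⊕ (R ↔ S) = True ⊕ False = True
Q ⊕ (S ⊕ (R ↔ S)) = False ⊕ True = True
R → (Q ⊕ (S ⊕ (R ↔ S))) = False → True = True
((R ∧ Q) ∨ ¬(R ↔ P)) ↔ (R → (Q ⊕ (S ⊕ (R ↔ S)))) = True ↔ True = True
¬(((R ∧ Q) ∨ ¬(R ↔ P)) ↔ (R → (Q ⊕ (S ⊕ (R ↔ S))))) = ¬True = False
¬¬(((R ∧ Q) ∨ ¬(R ↔ P)) ↔ (R → (Q ⊕ (S ⊕ (R ↔ S))))) = ¬False = True
(R ↔ S) ⊕ ¬¬(((R ∧ Q) ∨ ¬(R ↔ P)) ↔ (R → (Q ⊕ (S ⊕ (R ↔ S))))) = False ⊕ True = True

True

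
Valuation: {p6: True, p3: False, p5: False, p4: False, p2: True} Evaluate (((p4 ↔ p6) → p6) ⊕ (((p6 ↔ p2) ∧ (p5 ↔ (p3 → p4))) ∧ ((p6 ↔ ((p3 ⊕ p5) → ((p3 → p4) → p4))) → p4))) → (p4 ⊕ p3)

False

p4 ↔ p6 = False ↔ True = False
(p4 ↔ p6) → p6 = False → True = True
p6 ↔ p2 = True ↔ True = True
p3 → p4 = False → False = True
p5 ↔ (p3 → p4) = False ↔ True = False
(p6 ↔ p2) ∧ (p5 ↔ (p3 → p4)) = True ∧ False = False
p3 ⊕ p5 = False ⊕ False = False
p3 → p4 = False → False = True
(p3 → p4) → p4 = True → False = False
(p3 ⊕ p5) → ((p3 → p4) → p4) = False → False = True
p6 ↔ ((p3 ⊕ p5) → ((p3 → p4) → p4)) = True ↔ True = True
(p6 ↔ ((p3 ⊕ p5) → ((p3 → p4) → p4))) → p4 = True → False = False
((p6 ↔ p2) ∧ (p5 ↔ (p3 → p4))) ∧ ((p6 ↔ ((p3 ⊕ p5) → ((p3 → p4) → p4))) → p4) = False ∧ False = False
((p4 ↔ p6) → p6) ⊕ (((p6 ↔ p2) ∧ (p5 ↔ (p3 → p4))) ∧ ((p6 ↔ ((p3 ⊕ p5) → ((p3 → p4) → p4))) → p4)) = True ⊕ False = True
p4 ⊕ p3 = False ⊕ False = False
(((p4 ↔ p6) → p6) ⊕ (((p6 ↔ p2) ∧ (p5 ↔ (p3 → p4))) ∧ ((p6 ↔ ((p3 ⊕ p5) → ((p3 → p4) → p4))) → p4))) → (p4 ⊕ p3) = True → False = False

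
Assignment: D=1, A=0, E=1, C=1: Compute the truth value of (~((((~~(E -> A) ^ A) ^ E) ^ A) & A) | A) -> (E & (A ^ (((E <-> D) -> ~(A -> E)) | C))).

E -> A = 1 -> 0 = 0
~(E -> A) = ~0 = 1
~~(E -> A) = ~1 = 0
~~(E -> A) ^ A = 0 ^ 0 = 0
(~~(E -> A) ^ A) ^ E = 0 ^ 1 = 1
((~~(E -> A) ^ A) ^ E) ^ A = 1 ^ 0 = 1
(((~~(E -> A) ^ A) ^ E) ^ A) & A = 1 & 0 = 0
~((((~~(E -> A) ^ A) ^ E) ^ A) & A) = ~0 = 1
~((((~~(E -> A) ^ A) ^ E) ^ A) & A) | A = 1 | 0 = 1
E <-> D = 1 <-> 1 = 1
A -> E = 0 -> 1 = 1
~(A -> E) = ~1 = 0
(E <-> D) -> ~(A -> E) = 1 -> 0 = 0
((E <-> D) -> ~(A -> E)) | C = 0 | 1 = 1
A ^ (((E <-> D) -> ~(A -> E)) | C) = 0 ^ 1 = 1
E & (A ^ (((E <-> D) -> ~(A -> E)) | C)) = 1 & 1 = 1
(~((((~~(E -> A) ^ A) ^ E) ^ A) & A) | A) -> (E & (A ^ (((E <-> D) -> ~(A -> E)) | C))) = 1 -> 1 = 1

1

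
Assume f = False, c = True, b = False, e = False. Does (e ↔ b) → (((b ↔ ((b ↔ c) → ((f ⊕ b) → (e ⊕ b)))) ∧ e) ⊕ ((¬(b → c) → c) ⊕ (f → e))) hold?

e ↔ b = False ↔ False = True
b ↔ c = False ↔ True = False
f ⊕ b = False ⊕ False = False
e ⊕ b = False ⊕ False = False
(f ⊕ b) → (e ⊕ b) = False → False = True
(b ↔ c) → ((f ⊕ b) → (e ⊕ b)) = False → True = True
b ↔ ((b ↔ c) → ((f ⊕ b) → (e ⊕ b))) = False ↔ True = False
(b ↔ ((b ↔ c) → ((f ⊕ b) → (e ⊕ b)))) ∧ e = False ∧ False = False
b → c = False → True = True
¬(b → c) = ¬True = False
¬(b → c) → c = False → True = True
f → e = False → False = True
(¬(b → c) → c) ⊕ (f → e) = True ⊕ True = False
((b ↔ ((b ↔ c) → ((f ⊕ b) → (e ⊕ b)))) ∧ e) ⊕ ((¬(b → c) → c) ⊕ (f → e)) = False ⊕ False = False
(e ↔ b) → (((b ↔ ((b ↔ c) → ((f ⊕ b) → (e ⊕ b)))) ∧ e) ⊕ ((¬(b → c) → c) ⊕ (f → e))) = True → False = False

False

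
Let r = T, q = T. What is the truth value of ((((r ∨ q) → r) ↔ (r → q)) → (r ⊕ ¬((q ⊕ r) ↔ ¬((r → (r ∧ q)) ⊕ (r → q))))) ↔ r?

r ∨ q = T ∨ T = T
(r ∨ q) → r = T → T = T
r → q = T → T = T
((r ∨ q) → r) ↔ (r → q) = T ↔ T = T
q ⊕ r = T ⊕ T = F
r ∧ q = T ∧ T = T
r → (r ∧ q) = T → T = T
r → q = T → T = T
(r → (r ∧ q)) ⊕ (r → q) = T ⊕ T = F
¬((r → (r ∧ q)) ⊕ (r → q)) = ¬F = T
(q ⊕ r) ↔ ¬((r → (r ∧ q)) ⊕ (r → q)) = F ↔ T = F
¬((q ⊕ r) ↔ ¬((r → (r ∧ q)) ⊕ (r → q))) = ¬F = T
r ⊕ ¬((q ⊕ r) ↔ ¬((r → (r ∧ q)) ⊕ (r → q))) = T ⊕ T = F
(((r ∨ q) → r) ↔ (r → q)) → (r ⊕ ¬((q ⊕ r) ↔ ¬((r → (r ∧ q)) ⊕ (r → q)))) = T → F = F
((((r ∨ q) → r) ↔ (r → q)) → (r ⊕ ¬((q ⊕ r) ↔ ¬((r → (r ∧ q)) ⊕ (r → q))))) ↔ r = F ↔ T = F

F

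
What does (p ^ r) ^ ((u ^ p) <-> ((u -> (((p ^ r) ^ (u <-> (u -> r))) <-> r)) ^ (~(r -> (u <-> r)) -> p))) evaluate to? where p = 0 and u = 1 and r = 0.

p ^ r = 0 ^ 0 = 0
u ^ p = 1 ^ 0 = 1
p ^ r = 0 ^ 0 = 0
u -> r = 1 -> 0 = 0
u <-> (u -> r) = 1 <-> 0 = 0
(p ^ r) ^ (u <-> (u -> r)) = 0 ^ 0 = 0
((p ^ r) ^ (u <-> (u -> r))) <-> r = 0 <-> 0 = 1
u -> (((p ^ r) ^ (u <-> (u -> r))) <-> r) = 1 -> 1 = 1
u <-> r = 1 <-> 0 = 0
r -> (u <-> r) = 0 -> 0 = 1
~(r -> (u <-> r)) = ~1 = 0
~(r -> (u <-> r)) -> p = 0 -> 0 = 1
(u -> (((p ^ r) ^ (u <-> (u -> r))) <-> r)) ^ (~(r -> (u <-> r)) -> p) = 1 ^ 1 = 0
(u ^ p) <-> ((u -> (((p ^ r) ^ (u <-> (u -> r))) <-> r)) ^ (~(r -> (u <-> r)) -> p)) = 1 <-> 0 = 0
(p ^ r) ^ ((u ^ p) <-> ((u -> (((p ^ r) ^ (u <-> (u -> r))) <-> r)) ^ (~(r -> (u <-> r)) -> p))) = 0 ^ 0 = 0

0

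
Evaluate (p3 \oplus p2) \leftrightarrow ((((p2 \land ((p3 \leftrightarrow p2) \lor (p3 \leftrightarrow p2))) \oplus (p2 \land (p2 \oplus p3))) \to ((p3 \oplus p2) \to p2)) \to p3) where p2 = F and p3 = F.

Substituting p2=F, p3=F:
p3 \oplus p2 = F \oplus F = F
p3 \leftrightarrow p2 = F \leftrightarrow F = T
p3 \leftrightarrow p2 = F \leftrightarrow F = T
(p3 \leftrightarrow p2) \lor (p3 \leftrightarrow p2) = T \lor T = T
p2 \land ((p3 \leftrightarrow p2) \lor (p3 \leftrightarrow p2)) = F \land T = F
p2 \oplus p3 = F \oplus F = F
p2 \land (p2 \oplus p3) = F \land F = F
(p2 \land ((p3 \leftrightarrow p2) \lor (p3 \leftrightarrow p2))) \oplus (p2 \land (p2 \oplus p3)) = F \oplus F = F
p3 \oplus p2 = F \oplus F = F
(p3 \oplus p2) \to p2 = F \to F = T
((p2 \land ((p3 \leftrightarrow p2) \lor (p3 \leftrightarrow p2))) \oplus (p2 \land (p2 \oplus p3))) \to ((p3 \oplus p2) \to p2) = F \to T = T
(((p2 \land ((p3 \leftrightarrow p2) \lor (p3 \leftrightarrow p2))) \oplus (p2 \land (p2 \oplus p3))) \to ((p3 \oplus p2) \to p2)) \to p3 = T \to F = F
(p3 \oplus p2) \leftrightarrow ((((p2 \land ((p3 \leftrightarrow p2) \lor (p3 \leftrightarrow p2))) \oplus (p2 \land (p2 \oplus p3))) \to ((p3 \oplus p2) \to p2)) \to p3) = F \leftrightarrow F = T

T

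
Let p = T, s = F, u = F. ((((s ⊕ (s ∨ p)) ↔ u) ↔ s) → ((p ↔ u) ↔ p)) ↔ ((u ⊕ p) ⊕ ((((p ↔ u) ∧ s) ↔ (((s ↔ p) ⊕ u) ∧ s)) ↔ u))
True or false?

F

Substituting p=T, s=F, u=F:
s ∨ p = F ∨ T = T
s ⊕ (s ∨ p) = F ⊕ T = T
(s ⊕ (s ∨ p)) ↔ u = T ↔ F = F
((s ⊕ (s ∨ p)) ↔ u) ↔ s = F ↔ F = T
p ↔ u = T ↔ F = F
(p ↔ u) ↔ p = F ↔ T = F
(((s ⊕ (s ∨ p)) ↔ u) ↔ s) → ((p ↔ u) ↔ p) = T → F = F
u ⊕ p = F ⊕ T = T
p ↔ u = T ↔ F = F
(p ↔ u) ∧ s = F ∧ F = F
s ↔ p = F ↔ T = F
(s ↔ p) ⊕ u = F ⊕ F = F
((s ↔ p) ⊕ u) ∧ s = F ∧ F = F
((p ↔ u) ∧ s) ↔ (((s ↔ p) ⊕ u) ∧ s) = F ↔ F = T
(((p ↔ u) ∧ s) ↔ (((s ↔ p) ⊕ u) ∧ s)) ↔ u = T ↔ F = F
(u ⊕ p) ⊕ ((((p ↔ u) ∧ s) ↔ (((s ↔ p) ⊕ u) ∧ s)) ↔ u) = T ⊕ F = T
((((s ⊕ (s ∨ p)) ↔ u) ↔ s) → ((p ↔ u) ↔ p)) ↔ ((u ⊕ p) ⊕ ((((p ↔ u) ∧ s) ↔ (((s ↔ p) ⊕ u) ∧ s)) ↔ u)) = F ↔ T = F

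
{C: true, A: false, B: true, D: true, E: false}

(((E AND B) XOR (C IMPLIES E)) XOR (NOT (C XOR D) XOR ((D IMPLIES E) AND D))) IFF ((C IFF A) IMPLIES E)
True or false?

E AND B = false AND true = false
C IMPLIES E = true IMPLIES false = false
(E AND B) XOR (C IMPLIES E) = false XOR false = false
C XOR D = true XOR true = false
NOT (C XOR D) = NOT false = true
D IMPLIES E = true IMPLIES false = false
(D IMPLIES E) AND D = false AND true = false
NOT (C XOR D) XOR ((D IMPLIES E) AND D) = true XOR false = true
((E AND B) XOR (C IMPLIES E)) XOR (NOT (C XOR D) XOR ((D IMPLIES E) AND D)) = false XOR true = true
C IFF A = true IFF false = false
(C IFF A) IMPLIES E = false IMPLIES false = true
(((E AND B) XOR (C IMPLIES E)) XOR (NOT (C XOR D) XOR ((D IMPLIES E) AND D))) IFF ((C IFF A) IMPLIES E) = true IFF true = true

true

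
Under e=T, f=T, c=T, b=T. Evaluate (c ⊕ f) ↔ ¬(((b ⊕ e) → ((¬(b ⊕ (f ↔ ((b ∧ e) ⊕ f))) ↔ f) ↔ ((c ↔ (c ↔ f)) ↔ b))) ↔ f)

T

c ⊕ f = T ⊕ T = F
b ⊕ e = T ⊕ T = F
b ∧ e = T ∧ T = T
(b ∧ e) ⊕ f = T ⊕ T = F
f ↔ ((b ∧ e) ⊕ f) = T ↔ F = F
b ⊕ (f ↔ ((b ∧ e) ⊕ f)) = T ⊕ F = T
¬(b ⊕ (f ↔ ((b ∧ e) ⊕ f))) = ¬T = F
¬(b ⊕ (f ↔ ((b ∧ e) ⊕ f))) ↔ f = F ↔ T = F
c ↔ f = T ↔ T = T
c ↔ (c ↔ f) = T ↔ T = T
(c ↔ (c ↔ f)) ↔ b = T ↔ T = T
(¬(b ⊕ (f ↔ ((b ∧ e) ⊕ f))) ↔ f) ↔ ((c ↔ (c ↔ f)) ↔ b) = F ↔ T = F
(b ⊕ e) → ((¬(b ⊕ (f ↔ ((b ∧ e) ⊕ f))) ↔ f) ↔ ((c ↔ (c ↔ f)) ↔ b)) = F → F = T
((b ⊕ e) → ((¬(b ⊕ (f ↔ ((b ∧ e) ⊕ f))) ↔ f) ↔ ((c ↔ (c ↔ f)) ↔ b))) ↔ f = T ↔ T = T
¬(((b ⊕ e) → ((¬(b ⊕ (f ↔ ((b ∧ e) ⊕ f))) ↔ f) ↔ ((c ↔ (c ↔ f)) ↔ b))) ↔ f) = ¬T = F
(c ⊕ f) ↔ ¬(((b ⊕ e) → ((¬(b ⊕ (f ↔ ((b ∧ e) ⊕ f))) ↔ f) ↔ ((c ↔ (c ↔ f)) ↔ b))) ↔ f) = F ↔ F = T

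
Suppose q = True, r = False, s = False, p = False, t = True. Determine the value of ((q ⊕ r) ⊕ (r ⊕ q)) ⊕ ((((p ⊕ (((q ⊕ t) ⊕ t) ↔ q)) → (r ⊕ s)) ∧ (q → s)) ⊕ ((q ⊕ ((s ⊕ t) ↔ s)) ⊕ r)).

Substituting q=True, r=False, s=False, p=False, t=True:
q ⊕ r = True ⊕ False = True
r ⊕ q = False ⊕ True = True
(q ⊕ r) ⊕ (r ⊕ q) = True ⊕ True = False
q ⊕ t = True ⊕ True = False
(q ⊕ t) ⊕ t = False ⊕ True = True
((q ⊕ t) ⊕ t) ↔ q = True ↔ True = True
p ⊕ (((q ⊕ t) ⊕ t) ↔ q) = False ⊕ True = True
r ⊕ s = False ⊕ False = False
(p ⊕ (((q ⊕ t) ⊕ t) ↔ q)) → (r ⊕ s) = True → False = False
q → s = True → False = False
((p ⊕ (((q ⊕ t) ⊕ t) ↔ q)) → (r ⊕ s)) ∧ (q → s) = False ∧ False = False
s ⊕ t = False ⊕ True = True
(s ⊕ t) ↔ s = True ↔ False = False
q ⊕ ((s ⊕ t) ↔ s) = True ⊕ False = True
(q ⊕ ((s ⊕ t) ↔ s)) ⊕ r = True ⊕ False = True
(((p ⊕ (((q ⊕ t) ⊕ t) ↔ q)) → (r ⊕ s)) ∧ (q → s)) ⊕ ((q ⊕ ((s ⊕ t) ↔ s)) ⊕ r) = False ⊕ True = True
((q ⊕ r) ⊕ (r ⊕ q)) ⊕ ((((p ⊕ (((q ⊕ t) ⊕ t) ↔ q)) → (r ⊕ s)) ∧ (q → s)) ⊕ ((q ⊕ ((s ⊕ t) ↔ s)) ⊕ r)) = False ⊕ True = True

True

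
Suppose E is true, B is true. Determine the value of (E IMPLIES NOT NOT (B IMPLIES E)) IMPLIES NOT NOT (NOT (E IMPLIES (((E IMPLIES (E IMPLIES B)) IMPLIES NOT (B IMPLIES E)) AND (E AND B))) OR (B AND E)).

true

Substituting E=true, B=true:
B IMPLIES E = true IMPLIES true = true
NOT (B IMPLIES E) = NOT true = false
NOT NOT (B IMPLIES E) = NOT false = true
E IMPLIES NOT NOT (B IMPLIES E) = true IMPLIES true = true
E IMPLIES B = true IMPLIES true = true
E IMPLIES (E IMPLIES B) = true IMPLIES true = true
B IMPLIES E = true IMPLIES true = true
NOT (B IMPLIES E) = NOT true = false
(E IMPLIES (E IMPLIES B)) IMPLIES NOT (B IMPLIES E) = true IMPLIES false = false
E AND B = true AND true = true
((E IMPLIES (E IMPLIES B)) IMPLIES NOT (B IMPLIES E)) AND (E AND B) = false AND true = false
E IMPLIES (((E IMPLIES (E IMPLIES B)) IMPLIES NOT (B IMPLIES E)) AND (E AND B)) = true IMPLIES false = false
NOT (E IMPLIES (((E IMPLIES (E IMPLIES B)) IMPLIES NOT (B IMPLIES E)) AND (E AND B))) = NOT false = true
B AND E = true AND true = true
NOT (E IMPLIES (((E IMPLIES (E IMPLIES B)) IMPLIES NOT (B IMPLIES E)) AND (E AND B))) OR (B AND E) = true OR true = true
NOT (NOT (E IMPLIES (((E IMPLIES (E IMPLIES B)) IMPLIES NOT (B IMPLIES E)) AND (E AND B))) OR (B AND E)) = NOT true = false
NOT NOT (NOT (E IMPLIES (((E IMPLIES (E IMPLIES B)) IMPLIES NOT (B IMPLIES E)) AND (E AND B))) OR (B AND E)) = NOT false = true
(E IMPLIES NOT NOT (B IMPLIES E)) IMPLIES NOT NOT (NOT (E IMPLIES (((E IMPLIES (E IMPLIES B)) IMPLIES NOT (B IMPLIES E)) AND (E AND B))) OR (B AND E)) = true IMPLIES true = true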